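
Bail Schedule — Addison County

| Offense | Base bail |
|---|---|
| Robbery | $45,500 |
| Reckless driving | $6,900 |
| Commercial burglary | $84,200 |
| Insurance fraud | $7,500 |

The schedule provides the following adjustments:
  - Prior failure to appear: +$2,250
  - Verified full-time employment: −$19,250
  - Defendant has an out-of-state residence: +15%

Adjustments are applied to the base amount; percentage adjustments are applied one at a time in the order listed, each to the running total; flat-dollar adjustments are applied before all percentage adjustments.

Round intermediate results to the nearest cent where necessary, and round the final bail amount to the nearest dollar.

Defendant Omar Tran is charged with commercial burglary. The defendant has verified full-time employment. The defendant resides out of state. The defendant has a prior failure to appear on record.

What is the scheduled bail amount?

$77,280

Base amounts from the schedule: commercial burglary $84,200.
Single charge. Combined base = $84,200.
Prior failure to appear (+$2,250 flat): $84,200 + $2,250 = $86,450.
Verified full-time employment (−$19,250 flat): $86,450 − $19,250 = $67,200.
Defendant has an out-of-state residence (+15%): $67,200 × 1.15 = $77,280.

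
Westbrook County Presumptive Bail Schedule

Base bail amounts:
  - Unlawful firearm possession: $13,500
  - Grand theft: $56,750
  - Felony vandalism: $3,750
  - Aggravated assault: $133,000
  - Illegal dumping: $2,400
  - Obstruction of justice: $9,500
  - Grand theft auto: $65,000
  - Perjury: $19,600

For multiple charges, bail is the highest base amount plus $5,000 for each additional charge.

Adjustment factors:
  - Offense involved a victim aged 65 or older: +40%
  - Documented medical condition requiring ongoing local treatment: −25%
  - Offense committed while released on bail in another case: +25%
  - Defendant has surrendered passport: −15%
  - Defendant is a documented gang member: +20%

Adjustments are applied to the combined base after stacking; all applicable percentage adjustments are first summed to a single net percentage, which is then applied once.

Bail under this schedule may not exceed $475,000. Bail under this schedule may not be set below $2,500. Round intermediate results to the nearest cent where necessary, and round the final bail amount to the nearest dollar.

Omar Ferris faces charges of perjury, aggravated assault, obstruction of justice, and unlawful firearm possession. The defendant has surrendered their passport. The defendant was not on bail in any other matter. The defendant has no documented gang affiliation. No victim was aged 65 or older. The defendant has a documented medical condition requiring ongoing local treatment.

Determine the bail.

Base amounts from the schedule: perjury $19,600; aggravated assault $133,000; obstruction of justice $9,500; unlawful firearm possession $13,500.
Stacking rule: highest base plus $5,000 per additional charge. Highest is aggravated assault at $133,000; 3 additional charges → +$15,000. Combined base = $148,000.
Net percentage adjustment: −25% −15% = −40%. $148,000 × 0.6 = $88,800.
$88,800 is within the $475,000 maximum.
$88,800 is at or above the $2,500 minimum.

$88,800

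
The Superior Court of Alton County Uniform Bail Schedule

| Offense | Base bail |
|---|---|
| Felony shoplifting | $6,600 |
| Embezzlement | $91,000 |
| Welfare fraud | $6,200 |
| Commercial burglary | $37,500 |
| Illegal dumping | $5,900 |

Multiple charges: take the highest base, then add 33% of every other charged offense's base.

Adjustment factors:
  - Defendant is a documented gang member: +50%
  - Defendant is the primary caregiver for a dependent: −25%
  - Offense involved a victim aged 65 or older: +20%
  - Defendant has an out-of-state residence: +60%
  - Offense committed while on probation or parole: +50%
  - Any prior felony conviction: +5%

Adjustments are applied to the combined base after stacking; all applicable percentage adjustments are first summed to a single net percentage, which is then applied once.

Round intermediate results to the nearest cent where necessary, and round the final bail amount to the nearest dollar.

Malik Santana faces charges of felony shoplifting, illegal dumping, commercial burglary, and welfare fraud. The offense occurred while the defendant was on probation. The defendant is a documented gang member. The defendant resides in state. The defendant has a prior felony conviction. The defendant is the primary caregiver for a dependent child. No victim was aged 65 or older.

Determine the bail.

$78,608

Base amounts from the schedule: felony shoplifting $6,600; illegal dumping $5,900; commercial burglary $37,500; welfare fraud $6,200.
Stacking rule: highest base plus 33% of each additional charge. Highest is commercial burglary at $37,500. Additional: $6,600 × 33% = $2,178; $5,900 × 33% = $1,947; $6,200 × 33% = $2,046. Combined base = $37,500 + $6,171 = $43,671.
Net percentage adjustment: +50% −25% +50% +5% = +80%. $43,671 × 1.8 = $78,607.80.
Rounded to the nearest dollar: $78,608.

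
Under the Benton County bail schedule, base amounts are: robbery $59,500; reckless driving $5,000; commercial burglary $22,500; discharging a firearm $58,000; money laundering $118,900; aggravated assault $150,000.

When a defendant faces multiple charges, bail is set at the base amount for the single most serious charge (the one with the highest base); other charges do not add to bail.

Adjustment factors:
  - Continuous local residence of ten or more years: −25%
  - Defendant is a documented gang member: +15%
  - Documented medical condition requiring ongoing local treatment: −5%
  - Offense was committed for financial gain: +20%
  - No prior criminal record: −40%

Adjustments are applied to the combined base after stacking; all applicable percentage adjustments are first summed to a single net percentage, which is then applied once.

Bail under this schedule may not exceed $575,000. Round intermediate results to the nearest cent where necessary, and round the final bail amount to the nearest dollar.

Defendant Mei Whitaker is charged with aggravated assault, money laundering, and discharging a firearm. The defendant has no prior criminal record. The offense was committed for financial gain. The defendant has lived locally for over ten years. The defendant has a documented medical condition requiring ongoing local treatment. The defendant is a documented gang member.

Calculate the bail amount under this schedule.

$97,500

Base amounts from the schedule: aggravated assault $150,000; money laundering $118,900; discharging a firearm $58,000.
Stacking rule: use the highest base only. Highest is aggravated assault at $150,000. Combined base = $150,000.
Net percentage adjustment: −25% +15% −5% +20% −40% = −35%. $150,000 × 0.65 = $97,500.
$97,500 is within the $575,000 maximum.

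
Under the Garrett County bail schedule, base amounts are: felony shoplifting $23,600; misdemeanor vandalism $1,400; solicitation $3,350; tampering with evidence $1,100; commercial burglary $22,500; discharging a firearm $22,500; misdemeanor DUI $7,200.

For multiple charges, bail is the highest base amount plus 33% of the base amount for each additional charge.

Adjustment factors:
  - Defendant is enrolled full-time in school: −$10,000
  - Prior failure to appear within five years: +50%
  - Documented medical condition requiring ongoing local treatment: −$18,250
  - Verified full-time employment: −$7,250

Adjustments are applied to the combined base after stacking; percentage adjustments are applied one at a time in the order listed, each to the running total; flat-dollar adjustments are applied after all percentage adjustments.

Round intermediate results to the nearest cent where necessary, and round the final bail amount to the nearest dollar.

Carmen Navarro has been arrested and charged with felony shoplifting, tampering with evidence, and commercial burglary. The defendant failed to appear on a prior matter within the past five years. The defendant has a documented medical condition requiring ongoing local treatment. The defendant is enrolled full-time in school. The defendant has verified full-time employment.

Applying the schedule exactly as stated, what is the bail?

Base amounts from the schedule: felony shoplifting $23,600; tampering with evidence $1,100; commercial burglary $22,500.
Stacking rule: highest base plus 33% of each additional charge. Highest is felony shoplifting at $23,600. Additional: $1,100 × 33% = $363; $22,500 × 33% = $7,425. Combined base = $23,600 + $7,788 = $31,388.
Prior failure to appear within five years (+50%): $31,388 × 1.5 = $47,082.
Defendant is enrolled full-time in school (−$10,000 flat): $47,082 − $10,000 = $37,082.
Documented medical condition requiring ongoing local treatment (−$18,250 flat): $37,082 − $18,250 = $18,832.
Verified full-time employment (−$7,250 flat): $18,832 − $7,250 = $11,582.

$11,582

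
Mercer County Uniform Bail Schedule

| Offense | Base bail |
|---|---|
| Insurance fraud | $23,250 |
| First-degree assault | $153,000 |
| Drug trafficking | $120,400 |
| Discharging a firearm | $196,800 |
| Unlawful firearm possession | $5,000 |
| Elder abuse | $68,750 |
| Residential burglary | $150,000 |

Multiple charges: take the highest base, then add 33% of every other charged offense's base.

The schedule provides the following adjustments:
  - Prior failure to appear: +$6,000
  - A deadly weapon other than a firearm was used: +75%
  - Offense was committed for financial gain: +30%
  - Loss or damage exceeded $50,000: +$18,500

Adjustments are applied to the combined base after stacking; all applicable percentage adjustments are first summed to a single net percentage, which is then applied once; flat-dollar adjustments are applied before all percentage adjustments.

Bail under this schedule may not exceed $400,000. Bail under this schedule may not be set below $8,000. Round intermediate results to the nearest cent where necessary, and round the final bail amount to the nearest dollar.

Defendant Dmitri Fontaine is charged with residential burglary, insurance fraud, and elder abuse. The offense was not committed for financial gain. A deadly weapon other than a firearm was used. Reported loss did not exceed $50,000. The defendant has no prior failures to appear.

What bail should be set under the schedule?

$315,630

Base amounts from the schedule: residential burglary $150,000; insurance fraud $23,250; elder abuse $68,750.
Stacking rule: highest base plus 33% of each additional charge. Highest is residential burglary at $150,000. Additional: $23,250 × 33% = $7,672.50; $68,750 × 33% = $22,687.50. Combined base = $150,000 + $30,360 = $180,360.
A deadly weapon other than a firearm was used (+75%): $180,360 × 1.75 = $315,630.
$315,630 is within the $400,000 maximum.
$315,630 is at or above the $8,000 minimum.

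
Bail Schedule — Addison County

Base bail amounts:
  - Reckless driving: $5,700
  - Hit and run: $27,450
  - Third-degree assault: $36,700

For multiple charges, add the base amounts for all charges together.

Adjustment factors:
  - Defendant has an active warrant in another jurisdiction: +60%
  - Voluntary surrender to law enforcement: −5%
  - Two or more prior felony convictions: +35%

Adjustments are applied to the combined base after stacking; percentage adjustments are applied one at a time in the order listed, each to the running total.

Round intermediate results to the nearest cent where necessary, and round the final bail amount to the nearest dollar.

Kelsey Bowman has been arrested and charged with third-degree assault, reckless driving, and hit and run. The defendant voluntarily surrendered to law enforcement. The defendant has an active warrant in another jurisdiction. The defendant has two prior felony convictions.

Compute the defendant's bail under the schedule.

Base amounts from the schedule: third-degree assault $36,700; reckless driving $5,700; hit and run $27,450.
Stacking rule: sum of all bases. $36,700 + $5,700 + $27,450 = $69,850.
Defendant has an active warrant in another jurisdiction (+60%): $69,850 × 1.6 = $111,760.
Voluntary surrender to law enforcement (−5%): $111,760 × 0.95 = $106,172.
Two or more prior felony convictions (+35%): $106,172 × 1.35 = $143,332.20.
Rounded to the nearest dollar: $143,332.

$143,332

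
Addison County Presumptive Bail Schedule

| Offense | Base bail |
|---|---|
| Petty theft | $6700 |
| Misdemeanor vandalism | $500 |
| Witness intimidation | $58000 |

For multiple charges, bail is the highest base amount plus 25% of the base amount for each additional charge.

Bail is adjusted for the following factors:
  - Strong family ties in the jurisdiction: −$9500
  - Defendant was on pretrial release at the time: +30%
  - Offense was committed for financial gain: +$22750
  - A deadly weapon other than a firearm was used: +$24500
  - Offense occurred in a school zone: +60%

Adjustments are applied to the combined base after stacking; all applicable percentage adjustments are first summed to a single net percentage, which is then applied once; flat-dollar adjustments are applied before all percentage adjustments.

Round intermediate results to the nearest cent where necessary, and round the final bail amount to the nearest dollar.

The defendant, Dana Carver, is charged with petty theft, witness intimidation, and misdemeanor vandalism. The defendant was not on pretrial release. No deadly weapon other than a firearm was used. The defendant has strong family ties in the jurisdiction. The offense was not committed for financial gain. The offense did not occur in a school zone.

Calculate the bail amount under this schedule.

Base amounts from the schedule: petty theft $6700; witness intimidation $58000; misdemeanor vandalism $500.
Stacking rule: highest base plus 25% of each additional charge. Highest is witness intimidation at $58000. Additional: $6700 × 25% = $1675; $500 × 25% = $125. Combined base = $58000 + $1800 = $59800.
Strong family ties in the jurisdiction (−$9500 flat): $59800 − $9500 = $50300.

$50300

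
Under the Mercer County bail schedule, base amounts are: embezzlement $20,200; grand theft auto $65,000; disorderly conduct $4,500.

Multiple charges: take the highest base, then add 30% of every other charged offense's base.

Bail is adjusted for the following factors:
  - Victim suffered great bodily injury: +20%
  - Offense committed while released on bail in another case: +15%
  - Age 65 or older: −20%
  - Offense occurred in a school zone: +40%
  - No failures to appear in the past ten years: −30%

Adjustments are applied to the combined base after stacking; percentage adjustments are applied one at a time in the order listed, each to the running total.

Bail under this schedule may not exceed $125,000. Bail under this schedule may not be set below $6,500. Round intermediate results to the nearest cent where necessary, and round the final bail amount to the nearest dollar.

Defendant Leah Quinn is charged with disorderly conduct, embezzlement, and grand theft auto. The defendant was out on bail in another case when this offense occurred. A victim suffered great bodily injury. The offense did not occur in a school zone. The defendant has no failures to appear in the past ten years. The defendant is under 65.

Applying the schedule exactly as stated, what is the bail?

$69,948

Base amounts from the schedule: disorderly conduct $4,500; embezzlement $20,200; grand theft auto $65,000.
Stacking rule: highest base plus 30% of each additional charge. Highest is grand theft auto at $65,000. Additional: $4,500 × 30% = $1,350; $20,200 × 30% = $6,060. Combined base = $65,000 + $7,410 = $72,410.
Victim suffered great bodily injury (+20%): $72,410 × 1.2 = $86,892.
Offense committed while released on bail in another case (+15%): $86,892 × 1.15 = $99,925.80.
No failures to appear in the past ten years (−30%): $99,925.80 × 0.7 = $69,948.06.
$69,948.06 is within the $125,000 maximum.
$69,948.06 is at or above the $6,500 minimum.
Rounded to the nearest dollar: $69,948.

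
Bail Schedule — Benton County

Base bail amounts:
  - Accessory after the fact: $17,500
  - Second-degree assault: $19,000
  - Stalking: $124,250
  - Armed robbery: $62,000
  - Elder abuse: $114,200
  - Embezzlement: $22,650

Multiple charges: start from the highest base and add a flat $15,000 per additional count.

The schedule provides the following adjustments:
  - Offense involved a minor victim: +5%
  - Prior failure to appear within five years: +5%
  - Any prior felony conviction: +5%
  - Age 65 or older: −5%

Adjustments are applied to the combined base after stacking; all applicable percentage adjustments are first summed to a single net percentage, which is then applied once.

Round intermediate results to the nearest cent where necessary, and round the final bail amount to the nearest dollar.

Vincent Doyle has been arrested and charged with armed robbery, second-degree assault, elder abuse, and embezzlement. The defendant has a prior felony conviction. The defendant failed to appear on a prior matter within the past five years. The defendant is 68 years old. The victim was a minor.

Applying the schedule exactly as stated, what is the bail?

$175,120

Base amounts from the schedule: armed robbery $62,000; second-degree assault $19,000; elder abuse $114,200; embezzlement $22,650.
Stacking rule: highest base plus $15,000 per additional charge. Highest is elder abuse at $114,200; 3 additional charges → +$45,000. Combined base = $159,200.
Net percentage adjustment: +5% +5% +5% −5% = +10%. $159,200 × 1.1 = $175,120.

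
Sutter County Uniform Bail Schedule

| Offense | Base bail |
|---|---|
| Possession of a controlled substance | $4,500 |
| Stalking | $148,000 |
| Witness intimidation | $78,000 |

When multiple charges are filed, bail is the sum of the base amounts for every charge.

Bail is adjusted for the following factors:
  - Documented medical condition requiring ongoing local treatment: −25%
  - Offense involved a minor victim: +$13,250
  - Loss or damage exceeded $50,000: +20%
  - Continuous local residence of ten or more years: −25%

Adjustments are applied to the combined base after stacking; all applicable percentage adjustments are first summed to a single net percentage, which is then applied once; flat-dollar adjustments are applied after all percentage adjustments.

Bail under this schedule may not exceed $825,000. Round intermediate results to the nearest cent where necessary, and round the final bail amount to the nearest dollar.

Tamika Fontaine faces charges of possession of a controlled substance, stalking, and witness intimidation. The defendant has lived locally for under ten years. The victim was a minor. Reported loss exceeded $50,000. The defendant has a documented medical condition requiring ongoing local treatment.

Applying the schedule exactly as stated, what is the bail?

$232,225

Base amounts from the schedule: possession of a controlled substance $4,500; stalking $148,000; witness intimidation $78,000.
Stacking rule: sum of all bases. $4,500 + $148,000 + $78,000 = $230,500.
Net percentage adjustment: −25% +20% = −5%. $230,500 × 0.95 = $218,975.
Offense involved a minor victim (+$13,250 flat): $218,975 + $13,250 = $232,225.
$232,225 is within the $825,000 maximum.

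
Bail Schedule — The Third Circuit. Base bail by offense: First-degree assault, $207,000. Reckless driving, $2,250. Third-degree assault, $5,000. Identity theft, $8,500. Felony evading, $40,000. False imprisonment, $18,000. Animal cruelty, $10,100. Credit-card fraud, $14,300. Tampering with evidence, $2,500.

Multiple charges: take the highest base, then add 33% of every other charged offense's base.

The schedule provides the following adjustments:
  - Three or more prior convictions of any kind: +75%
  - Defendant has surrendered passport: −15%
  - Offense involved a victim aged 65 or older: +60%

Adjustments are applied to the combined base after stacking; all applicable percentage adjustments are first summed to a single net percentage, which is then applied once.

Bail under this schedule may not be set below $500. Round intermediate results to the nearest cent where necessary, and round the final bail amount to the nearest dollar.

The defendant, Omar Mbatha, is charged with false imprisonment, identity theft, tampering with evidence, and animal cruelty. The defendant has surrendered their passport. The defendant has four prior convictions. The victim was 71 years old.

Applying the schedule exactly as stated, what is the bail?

$54,919

Base amounts from the schedule: false imprisonment $18,000; identity theft $8,500; tampering with evidence $2,500; animal cruelty $10,100.
Stacking rule: highest base plus 33% of each additional charge. Highest is false imprisonment at $18,000. Additional: $8,500 × 33% = $2,805; $2,500 × 33% = $825; $10,100 × 33% = $3,333. Combined base = $18,000 + $6,963 = $24,963.
Net percentage adjustment: +75% −15% +60% = +120%. $24,963 × 2.2 = $54,918.60.
$54,918.60 is at or above the $500 minimum.
Rounded to the nearest dollar: $54,919.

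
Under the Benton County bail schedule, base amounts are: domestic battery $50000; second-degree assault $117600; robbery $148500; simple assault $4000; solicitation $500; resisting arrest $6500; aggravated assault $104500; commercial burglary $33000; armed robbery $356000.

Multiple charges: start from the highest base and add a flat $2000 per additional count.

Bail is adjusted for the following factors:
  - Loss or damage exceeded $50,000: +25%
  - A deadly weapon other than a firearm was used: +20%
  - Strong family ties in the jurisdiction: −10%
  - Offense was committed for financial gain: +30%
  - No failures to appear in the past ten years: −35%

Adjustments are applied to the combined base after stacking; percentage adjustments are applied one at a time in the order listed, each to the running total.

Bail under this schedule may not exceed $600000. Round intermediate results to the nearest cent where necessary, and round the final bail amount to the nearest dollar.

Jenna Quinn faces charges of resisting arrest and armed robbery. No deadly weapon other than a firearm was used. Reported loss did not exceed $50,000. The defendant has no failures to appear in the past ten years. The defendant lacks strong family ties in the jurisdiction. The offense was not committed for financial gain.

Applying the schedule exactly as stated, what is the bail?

$232700

Base amounts from the schedule: resisting arrest $6500; armed robbery $356000.
Stacking rule: highest base plus $2000 per additional charge. Highest is armed robbery at $356000; 1 additional charge → +$2000. Combined base = $358000.
No failures to appear in the past ten years (−35%): $358000 × 0.65 = $232700.
$232700 is within the $600000 maximum.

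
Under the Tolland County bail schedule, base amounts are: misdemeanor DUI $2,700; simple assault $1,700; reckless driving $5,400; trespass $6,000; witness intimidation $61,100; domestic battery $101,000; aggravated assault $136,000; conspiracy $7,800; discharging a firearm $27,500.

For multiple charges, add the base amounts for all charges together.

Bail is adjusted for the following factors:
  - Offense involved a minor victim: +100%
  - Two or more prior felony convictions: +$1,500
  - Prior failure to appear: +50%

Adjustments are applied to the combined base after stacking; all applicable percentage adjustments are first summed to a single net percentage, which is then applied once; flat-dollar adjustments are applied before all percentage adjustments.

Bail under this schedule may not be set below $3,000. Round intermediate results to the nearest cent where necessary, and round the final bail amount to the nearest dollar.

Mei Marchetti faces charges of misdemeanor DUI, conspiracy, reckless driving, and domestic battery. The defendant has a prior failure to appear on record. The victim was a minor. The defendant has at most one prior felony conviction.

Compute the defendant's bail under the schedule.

Base amounts from the schedule: misdemeanor DUI $2,700; conspiracy $7,800; reckless driving $5,400; domestic battery $101,000.
Stacking rule: sum of all bases. $2,700 + $7,800 + $5,400 + $101,000 = $116,900.
Net percentage adjustment: +100% +50% = +150%. $116,900 × 2.5 = $292,250.
$292,250 is at or above the $3,000 minimum.

$292,250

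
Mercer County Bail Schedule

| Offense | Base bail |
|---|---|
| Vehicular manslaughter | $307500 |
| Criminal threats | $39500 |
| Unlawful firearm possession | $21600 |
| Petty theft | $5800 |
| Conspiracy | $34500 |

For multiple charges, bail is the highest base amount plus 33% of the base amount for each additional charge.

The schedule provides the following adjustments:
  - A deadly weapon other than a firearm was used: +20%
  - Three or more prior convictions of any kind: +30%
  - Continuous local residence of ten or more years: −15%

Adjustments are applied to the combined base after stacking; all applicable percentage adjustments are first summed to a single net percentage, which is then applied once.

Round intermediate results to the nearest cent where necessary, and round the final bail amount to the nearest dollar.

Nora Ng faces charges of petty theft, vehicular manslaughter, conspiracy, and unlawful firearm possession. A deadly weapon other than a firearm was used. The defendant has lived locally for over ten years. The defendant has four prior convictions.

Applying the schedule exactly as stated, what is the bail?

$442701

Base amounts from the schedule: petty theft $5800; vehicular manslaughter $307500; conspiracy $34500; unlawful firearm possession $21600.
Stacking rule: highest base plus 33% of each additional charge. Highest is vehicular manslaughter at $307500. Additional: $5800 × 33% = $1914; $34500 × 33% = $11385; $21600 × 33% = $7128. Combined base = $307500 + $20427 = $327927.
Net percentage adjustment: +20% +30% −15% = +35%. $327927 × 1.35 = $442701.45.
Rounded to the nearest dollar: $442701.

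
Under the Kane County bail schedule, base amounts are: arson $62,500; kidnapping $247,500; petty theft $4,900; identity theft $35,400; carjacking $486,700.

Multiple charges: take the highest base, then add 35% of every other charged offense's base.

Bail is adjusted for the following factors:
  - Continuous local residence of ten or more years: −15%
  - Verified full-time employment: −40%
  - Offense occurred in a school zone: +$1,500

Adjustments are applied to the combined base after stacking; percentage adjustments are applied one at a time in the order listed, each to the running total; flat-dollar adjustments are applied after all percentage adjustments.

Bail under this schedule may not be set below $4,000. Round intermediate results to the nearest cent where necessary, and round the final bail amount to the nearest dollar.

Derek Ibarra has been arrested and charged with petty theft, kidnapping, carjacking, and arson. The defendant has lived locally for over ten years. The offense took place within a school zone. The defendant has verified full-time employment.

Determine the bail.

Base amounts from the schedule: petty theft $4,900; kidnapping $247,500; carjacking $486,700; arson $62,500.
Stacking rule: highest base plus 35% of each additional charge. Highest is carjacking at $486,700. Additional: $4,900 × 35% = $1,715; $247,500 × 35% = $86,625; $62,500 × 35% = $21,875. Combined base = $486,700 + $110,215 = $596,915.
Continuous local residence of ten or more years (−15%): $596,915 × 0.85 = $507,377.75.
Verified full-time employment (−40%): $507,377.75 × 0.6 = $304,426.65.
Offense occurred in a school zone (+$1,500 flat): $304,426.65 + $1,500 = $305,926.65.
$305,926.65 is at or above the $4,000 minimum.
Rounded to the nearest dollar: $305,927.

$305,927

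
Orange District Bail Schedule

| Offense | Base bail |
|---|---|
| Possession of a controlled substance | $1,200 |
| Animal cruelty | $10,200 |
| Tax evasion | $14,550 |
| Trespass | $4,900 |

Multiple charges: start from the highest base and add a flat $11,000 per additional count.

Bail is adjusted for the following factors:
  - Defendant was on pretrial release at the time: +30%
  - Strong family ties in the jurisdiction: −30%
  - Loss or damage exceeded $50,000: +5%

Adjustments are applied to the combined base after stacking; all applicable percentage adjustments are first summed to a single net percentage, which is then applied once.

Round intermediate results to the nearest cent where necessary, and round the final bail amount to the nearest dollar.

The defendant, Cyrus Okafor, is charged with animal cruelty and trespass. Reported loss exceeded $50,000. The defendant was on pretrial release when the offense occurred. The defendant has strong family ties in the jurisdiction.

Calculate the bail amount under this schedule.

Base amounts from the schedule: animal cruelty $10,200; trespass $4,900.
Stacking rule: highest base plus $11,000 per additional charge. Highest is animal cruelty at $10,200; 1 additional charge → +$11,000. Combined base = $21,200.
Net percentage adjustment: +30% −30% +5% = +5%. $21,200 × 1.05 = $22,260.

$22,260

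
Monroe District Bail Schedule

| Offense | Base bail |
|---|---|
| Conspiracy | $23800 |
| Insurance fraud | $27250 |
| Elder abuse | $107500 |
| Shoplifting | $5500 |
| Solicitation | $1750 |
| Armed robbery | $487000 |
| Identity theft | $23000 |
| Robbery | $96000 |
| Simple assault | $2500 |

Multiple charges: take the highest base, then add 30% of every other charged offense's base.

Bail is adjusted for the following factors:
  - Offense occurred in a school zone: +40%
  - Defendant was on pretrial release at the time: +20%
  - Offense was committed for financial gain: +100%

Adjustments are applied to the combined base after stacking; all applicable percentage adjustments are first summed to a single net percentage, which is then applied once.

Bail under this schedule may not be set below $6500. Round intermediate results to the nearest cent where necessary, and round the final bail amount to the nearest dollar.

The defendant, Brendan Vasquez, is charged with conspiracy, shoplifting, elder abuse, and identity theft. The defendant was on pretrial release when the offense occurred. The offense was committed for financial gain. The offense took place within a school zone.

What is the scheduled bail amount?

$320294

Base amounts from the schedule: conspiracy $23800; shoplifting $5500; elder abuse $107500; identity theft $23000.
Stacking rule: highest base plus 30% of each additional charge. Highest is elder abuse at $107500. Additional: $23800 × 30% = $7140; $5500 × 30% = $1650; $23000 × 30% = $6900. Combined base = $107500 + $15690 = $123190.
Net percentage adjustment: +40% +20% +100% = +160%. $123190 × 2.6 = $320294.
$320294 is at or above the $6500 minimum.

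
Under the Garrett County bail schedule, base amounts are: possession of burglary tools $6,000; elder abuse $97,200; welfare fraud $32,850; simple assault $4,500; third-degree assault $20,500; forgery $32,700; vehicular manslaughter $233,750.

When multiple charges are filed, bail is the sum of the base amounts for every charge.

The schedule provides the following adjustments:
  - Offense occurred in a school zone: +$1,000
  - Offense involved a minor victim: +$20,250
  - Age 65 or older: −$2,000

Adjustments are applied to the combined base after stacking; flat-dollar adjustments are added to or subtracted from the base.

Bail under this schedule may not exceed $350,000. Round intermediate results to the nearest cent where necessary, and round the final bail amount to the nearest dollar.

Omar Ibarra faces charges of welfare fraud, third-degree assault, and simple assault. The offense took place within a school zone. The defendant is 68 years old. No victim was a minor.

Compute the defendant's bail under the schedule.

$56,850

Base amounts from the schedule: welfare fraud $32,850; third-degree assault $20,500; simple assault $4,500.
Stacking rule: sum of all bases. $32,850 + $20,500 + $4,500 = $57,850.
Offense occurred in a school zone (+$1,000 flat): $57,850 + $1,000 = $58,850.
Age 65 or older (−$2,000 flat): $58,850 − $2,000 = $56,850.
$56,850 is within the $350,000 maximum.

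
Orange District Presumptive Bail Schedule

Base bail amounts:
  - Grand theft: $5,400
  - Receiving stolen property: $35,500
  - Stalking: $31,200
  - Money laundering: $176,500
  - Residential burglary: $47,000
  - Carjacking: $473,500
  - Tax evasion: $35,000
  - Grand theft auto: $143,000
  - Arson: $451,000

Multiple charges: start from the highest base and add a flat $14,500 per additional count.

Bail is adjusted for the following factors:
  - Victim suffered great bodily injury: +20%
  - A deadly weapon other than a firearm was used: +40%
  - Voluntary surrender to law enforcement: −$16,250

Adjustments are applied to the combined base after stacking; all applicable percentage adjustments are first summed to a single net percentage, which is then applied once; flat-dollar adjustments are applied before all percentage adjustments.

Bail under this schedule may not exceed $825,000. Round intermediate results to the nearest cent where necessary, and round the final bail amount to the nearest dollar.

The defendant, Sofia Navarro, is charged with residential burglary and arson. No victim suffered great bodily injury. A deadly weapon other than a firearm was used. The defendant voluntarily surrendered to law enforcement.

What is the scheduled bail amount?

$628,950

Base amounts from the schedule: residential burglary $47,000; arson $451,000.
Stacking rule: highest base plus $14,500 per additional charge. Highest is arson at $451,000; 1 additional charge → +$14,500. Combined base = $465,500.
Voluntary surrender to law enforcement (−$16,250 flat): $465,500 − $16,250 = $449,250.
A deadly weapon other than a firearm was used (+40%): $449,250 × 1.4 = $628,950.
$628,950 is within the $825,000 maximum.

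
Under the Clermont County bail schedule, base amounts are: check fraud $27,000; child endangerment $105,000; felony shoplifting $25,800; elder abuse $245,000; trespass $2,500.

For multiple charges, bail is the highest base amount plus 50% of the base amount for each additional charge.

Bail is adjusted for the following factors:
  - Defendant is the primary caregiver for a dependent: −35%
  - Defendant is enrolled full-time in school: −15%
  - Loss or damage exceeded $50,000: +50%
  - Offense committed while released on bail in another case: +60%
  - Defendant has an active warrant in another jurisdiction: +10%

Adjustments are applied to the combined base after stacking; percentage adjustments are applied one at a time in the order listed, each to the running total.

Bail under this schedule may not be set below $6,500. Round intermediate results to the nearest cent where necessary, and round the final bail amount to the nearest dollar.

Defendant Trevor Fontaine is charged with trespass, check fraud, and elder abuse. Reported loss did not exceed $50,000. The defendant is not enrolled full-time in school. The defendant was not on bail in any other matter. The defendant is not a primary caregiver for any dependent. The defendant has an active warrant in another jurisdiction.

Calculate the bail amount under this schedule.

$285,725

Base amounts from the schedule: trespass $2,500; check fraud $27,000; elder abuse $245,000.
Stacking rule: highest base plus 50% of each additional charge. Highest is elder abuse at $245,000. Additional: $2,500 × 50% = $1,250; $27,000 × 50% = $13,500. Combined base = $245,000 + $14,750 = $259,750.
Defendant has an active warrant in another jurisdiction (+10%): $259,750 × 1.1 = $285,725.
$285,725 is at or above the $6,500 minimum.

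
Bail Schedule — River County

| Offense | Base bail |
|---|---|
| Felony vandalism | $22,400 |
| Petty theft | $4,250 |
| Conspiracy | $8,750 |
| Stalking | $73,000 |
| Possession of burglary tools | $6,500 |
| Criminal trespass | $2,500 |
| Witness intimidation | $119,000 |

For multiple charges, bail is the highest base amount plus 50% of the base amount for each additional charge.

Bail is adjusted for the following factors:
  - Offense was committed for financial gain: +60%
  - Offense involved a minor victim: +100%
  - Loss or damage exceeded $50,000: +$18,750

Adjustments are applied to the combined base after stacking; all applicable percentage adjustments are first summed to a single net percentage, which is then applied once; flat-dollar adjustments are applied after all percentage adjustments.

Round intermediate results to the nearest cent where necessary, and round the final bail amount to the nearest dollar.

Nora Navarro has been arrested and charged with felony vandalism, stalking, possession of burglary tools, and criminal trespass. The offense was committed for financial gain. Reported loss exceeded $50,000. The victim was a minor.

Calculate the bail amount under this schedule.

Base amounts from the schedule: felony vandalism $22,400; stalking $73,000; possession of burglary tools $6,500; criminal trespass $2,500.
Stacking rule: highest base plus 50% of each additional charge. Highest is stalking at $73,000. Additional: $22,400 × 50% = $11,200; $6,500 × 50% = $3,250; $2,500 × 50% = $1,250. Combined base = $73,000 + $15,700 = $88,700.
Net percentage adjustment: +60% +100% = +160%. $88,700 × 2.6 = $230,620.
Loss or damage exceeded $50,000 (+$18,750 flat): $230,620 + $18,750 = $249,370.

$249,370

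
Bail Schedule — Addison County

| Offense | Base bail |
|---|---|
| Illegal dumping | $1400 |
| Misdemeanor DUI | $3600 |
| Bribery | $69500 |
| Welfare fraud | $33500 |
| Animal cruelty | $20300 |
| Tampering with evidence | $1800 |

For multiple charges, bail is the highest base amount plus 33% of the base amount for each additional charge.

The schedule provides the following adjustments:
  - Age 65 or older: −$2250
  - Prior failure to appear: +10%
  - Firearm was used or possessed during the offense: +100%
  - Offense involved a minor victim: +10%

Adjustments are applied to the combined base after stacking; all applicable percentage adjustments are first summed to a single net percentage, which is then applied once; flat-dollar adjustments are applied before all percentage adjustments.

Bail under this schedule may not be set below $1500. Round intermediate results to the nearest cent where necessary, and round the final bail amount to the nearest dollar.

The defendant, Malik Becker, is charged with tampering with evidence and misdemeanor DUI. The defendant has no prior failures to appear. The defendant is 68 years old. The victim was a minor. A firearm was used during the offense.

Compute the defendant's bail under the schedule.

$4082

Base amounts from the schedule: tampering with evidence $1800; misdemeanor DUI $3600.
Stacking rule: highest base plus 33% of each additional charge. Highest is misdemeanor DUI at $3600. Additional: $1800 × 33% = $594. Combined base = $3600 + $594 = $4194.
Age 65 or older (−$2250 flat): $4194 − $2250 = $1944.
Net percentage adjustment: +100% +10% = +110%. $1944 × 2.1 = $4082.40.
$4082.40 is at or above the $1500 minimum.
Rounded to the nearest dollar: $4082.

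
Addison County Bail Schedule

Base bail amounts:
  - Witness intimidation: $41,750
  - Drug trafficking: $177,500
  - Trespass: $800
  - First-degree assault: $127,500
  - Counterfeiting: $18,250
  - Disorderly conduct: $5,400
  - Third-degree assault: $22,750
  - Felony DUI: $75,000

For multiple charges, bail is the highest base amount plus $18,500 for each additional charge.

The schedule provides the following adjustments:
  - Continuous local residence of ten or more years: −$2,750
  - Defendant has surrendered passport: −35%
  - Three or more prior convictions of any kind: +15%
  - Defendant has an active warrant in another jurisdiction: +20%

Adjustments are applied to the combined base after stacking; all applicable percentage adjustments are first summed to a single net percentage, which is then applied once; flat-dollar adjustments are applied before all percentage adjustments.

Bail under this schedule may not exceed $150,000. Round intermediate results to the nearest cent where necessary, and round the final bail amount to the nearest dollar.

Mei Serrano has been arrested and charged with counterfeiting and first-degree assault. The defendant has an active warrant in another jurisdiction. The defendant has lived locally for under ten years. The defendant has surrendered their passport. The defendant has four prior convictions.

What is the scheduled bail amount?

$146,000

Base amounts from the schedule: counterfeiting $18,250; first-degree assault $127,500.
Stacking rule: highest base plus $18,500 per additional charge. Highest is first-degree assault at $127,500; 1 additional charge → +$18,500. Combined base = $146,000.
Net percentage adjustment: −35% +15% +20% = +0%. $146,000 × 1 = $146,000.
$146,000 is within the $150,000 maximum.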